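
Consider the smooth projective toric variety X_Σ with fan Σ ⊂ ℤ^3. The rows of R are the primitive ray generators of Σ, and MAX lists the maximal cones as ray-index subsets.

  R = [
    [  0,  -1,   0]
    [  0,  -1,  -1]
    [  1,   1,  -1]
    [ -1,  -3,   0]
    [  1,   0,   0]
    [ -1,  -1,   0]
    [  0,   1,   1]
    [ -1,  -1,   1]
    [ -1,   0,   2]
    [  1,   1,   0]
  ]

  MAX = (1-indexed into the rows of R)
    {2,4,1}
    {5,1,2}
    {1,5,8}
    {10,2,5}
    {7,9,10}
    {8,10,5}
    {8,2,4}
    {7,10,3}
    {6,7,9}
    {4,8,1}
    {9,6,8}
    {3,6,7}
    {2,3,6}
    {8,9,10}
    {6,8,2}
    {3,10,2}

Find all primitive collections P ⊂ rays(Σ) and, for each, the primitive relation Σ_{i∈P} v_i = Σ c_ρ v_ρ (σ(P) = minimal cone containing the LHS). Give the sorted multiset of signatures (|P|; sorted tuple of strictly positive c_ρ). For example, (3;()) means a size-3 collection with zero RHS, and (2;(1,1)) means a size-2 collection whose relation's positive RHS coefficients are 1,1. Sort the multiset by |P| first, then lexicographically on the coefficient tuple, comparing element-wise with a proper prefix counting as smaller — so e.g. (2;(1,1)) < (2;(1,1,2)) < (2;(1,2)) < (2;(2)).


The 24 primitive collections of Σ (r=10, n=3):

  P={2,7}:  v_{2} + v_{7} = 0  ⟹  sig = (2;())
  P={3,8}:  v_{3} + v_{8} = 0  ⟹  sig = (2;())
  P={6,10}:  v_{6} + v_{10} = 0  ⟹  sig = (2;())
  P={1,10}:  v_{1} + v_{10} = v_{5}  ⟹  sig = (2;(1))
  P={2,9}:  v_{2} + v_{9} = v_{8}  ⟹  sig = (2;(1))
  P={3,9}:  v_{3} + v_{9} = v_{7}  ⟹  sig = (2;(1))
  P={5,6}:  v_{5} + v_{6} = v_{1}  ⟹  sig = (2;(1))
  P={7,8}:  v_{7} + v_{8} = v_{9}  ⟹  sig = (2;(1))
  P={1,3}:  v_{1} + v_{3} = v_{2} + v_{10}  ⟹  sig = (2;(1,1))
  P={1,6}:  v_{1} + v_{6} = v_{2} + v_{8}  ⟹  sig = (2;(1,1))
  P={1,7}:  v_{1} + v_{7} = v_{8} + v_{10}  ⟹  sig = (2;(1,1))
  P={3,4}:  v_{3} + v_{4} = v_{1} + v_{2}  ⟹  sig = (2;(1,1))
  P={4,7}:  v_{4} + v_{7} = v_{1} + v_{8}  ⟹  sig = (2;(1,1))
  P={1,9}:  v_{1} + v_{9} = 2·v_{8} + v_{10}  ⟹  sig = (2;(1,2))
  P={3,5}:  v_{3} + v_{5} = v_{2} + 2·v_{10}  ⟹  sig = (2;(1,2))
  P={4,9}:  v_{4} + v_{9} = v_{1} + 2·v_{8}  ⟹  sig = (2;(1,2))
  P={5,7}:  v_{5} + v_{7} = v_{8} + 2·v_{10}  ⟹  sig = (2;(1,2))
  P={4,10}:  v_{4} + v_{10} = 2·v_{1}  ⟹  sig = (2;(2))
  P={4,6}:  v_{4} + v_{6} = 2·v_{2} + 2·v_{8}  ⟹  sig = (2;(2,2))
  P={5,9}:  v_{5} + v_{9} = 2·v_{8} + 2·v_{10}  ⟹  sig = (2;(2,2))
  P={4,5}:  v_{4} + v_{5} = 3·v_{1}  ⟹  sig = (2;(3))
  P={1,2,8}:  v_{1} + v_{2} + v_{8} = v_{4}  ⟹  sig = (3;(1))
  P={2,8,10}:  v_{2} + v_{8} + v_{10} = v_{1}  ⟹  sig = (3;(1))
  P={2,5,8}:  v_{2} + v_{5} + v_{8} = 2·v_{1}  ⟹  sig = (3;(2))

Hence PRS(X_Σ) =
    |P|=2: 21 collections, coeffs (), (), (), (1), (1), (1), (1), (1), (1,1), (1,1), (1,1), (1,1), (1,1), (1,2), (1,2), (1,2), (1,2), (2), (2,2), (2,2), (3)
    |P|=3: 3 collections, coeffs (1), (1), (2)


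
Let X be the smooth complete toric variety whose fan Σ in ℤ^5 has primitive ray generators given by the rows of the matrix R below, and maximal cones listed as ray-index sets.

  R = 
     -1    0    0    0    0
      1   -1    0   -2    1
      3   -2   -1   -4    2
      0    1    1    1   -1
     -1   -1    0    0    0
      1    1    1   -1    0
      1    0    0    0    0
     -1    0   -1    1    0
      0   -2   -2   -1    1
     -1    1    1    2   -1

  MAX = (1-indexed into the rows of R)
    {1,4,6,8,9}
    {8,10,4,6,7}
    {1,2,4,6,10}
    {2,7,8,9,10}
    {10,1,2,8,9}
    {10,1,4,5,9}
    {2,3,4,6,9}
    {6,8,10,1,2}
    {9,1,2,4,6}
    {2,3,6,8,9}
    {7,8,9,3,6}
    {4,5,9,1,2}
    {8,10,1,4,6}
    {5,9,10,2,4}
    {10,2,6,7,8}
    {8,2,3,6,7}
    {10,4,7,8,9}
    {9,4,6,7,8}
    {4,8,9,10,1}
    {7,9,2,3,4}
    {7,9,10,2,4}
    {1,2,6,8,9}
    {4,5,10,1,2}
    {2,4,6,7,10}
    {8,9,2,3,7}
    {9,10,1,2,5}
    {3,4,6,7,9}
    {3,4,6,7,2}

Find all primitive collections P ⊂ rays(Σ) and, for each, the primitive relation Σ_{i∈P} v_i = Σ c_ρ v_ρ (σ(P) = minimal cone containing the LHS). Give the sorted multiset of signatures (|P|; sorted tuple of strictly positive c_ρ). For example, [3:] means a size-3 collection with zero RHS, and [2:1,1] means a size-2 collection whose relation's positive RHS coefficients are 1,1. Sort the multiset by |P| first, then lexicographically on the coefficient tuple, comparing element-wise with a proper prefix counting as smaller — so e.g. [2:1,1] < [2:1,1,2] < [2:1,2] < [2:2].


Σ has 12 primitive collections:

  • {1,7}:  v_{1} + v_{7} = 0 — sig = [2:]
  • {3,10}:  v_{3} + v_{10} = v_{2} + v_{7} — sig = [2:1,1]
  • {1,3}:  v_{1} + v_{3} = v_{2} + v_{6} + v_{9} — sig = [2:1,1,1]
  • {5,6}:  v_{5} + v_{6} = v_{1} + v_{2} + v_{4} — sig = [2:1,1,1]
  • {5,8}:  v_{5} + v_{8} = v_{1} + v_{9} + v_{10} — sig = [2:1,1,1]
  • {5,7}:  v_{5} + v_{7} = v_{2} + v_{4} + v_{9} + v_{10} — sig = [2:1,1,1,1]
  • {3,5}:  v_{3} + v_{5} = 2·v_{2} + v_{4} + v_{9} — sig = [2:1,1,2]
  • {2,4,8}:  v_{2} + v_{4} + v_{8} = 0 — sig = [3:]
  • {6,9,10}:  v_{6} + v_{9} + v_{10} = 0 — sig = [3:]
  • {3,4,8}:  v_{3} + v_{4} + v_{8} = v_{6} + v_{7} + v_{9} — sig = [3:1,1,1]
  • {2,6,7,9}:  v_{2} + v_{6} + v_{7} + v_{9} = v_{3} — sig = [4:1]
  • {1,2,4,9,10}:  v_{1} + v_{2} + v_{4} + v_{9} + v_{10} = v_{5} — sig = [5:1]

Hence PRS(X_Σ) =
[[2:], [2:1,1], [2:1,1,1], [2:1,1,1], [2:1,1,1], [2:1,1,1,1], [2:1,1,2], [3:], [3:], [3:1,1,1], [4:1], [5:1]]


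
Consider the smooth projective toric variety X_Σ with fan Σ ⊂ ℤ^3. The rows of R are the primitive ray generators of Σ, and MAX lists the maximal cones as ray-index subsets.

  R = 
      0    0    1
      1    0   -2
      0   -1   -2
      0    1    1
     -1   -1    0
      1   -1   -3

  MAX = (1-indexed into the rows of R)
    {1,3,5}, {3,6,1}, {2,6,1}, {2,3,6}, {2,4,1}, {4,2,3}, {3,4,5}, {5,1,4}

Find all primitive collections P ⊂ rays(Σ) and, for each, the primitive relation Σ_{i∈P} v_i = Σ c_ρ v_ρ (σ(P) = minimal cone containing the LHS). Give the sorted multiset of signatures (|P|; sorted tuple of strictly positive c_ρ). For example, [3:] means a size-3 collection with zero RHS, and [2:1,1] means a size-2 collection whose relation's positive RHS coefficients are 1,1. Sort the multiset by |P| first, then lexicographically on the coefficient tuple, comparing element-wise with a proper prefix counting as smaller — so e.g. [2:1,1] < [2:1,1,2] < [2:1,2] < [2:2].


Δ(Σ) — 6 vertices, 5 min non-faces:

  • {2,5}:  v_{2} + v_{5} = v_{3} ; sig = [2:1]
  • {4,6}:  v_{4} + v_{6} = v_{2} ; sig = [2:1]
  • {5,6}:  v_{5} + v_{6} = v_{1} + 2·v_{3} ; sig = [2:1,2]
  • {1,3,4}:  v_{1} + v_{3} + v_{4} = 0 ; sig = [3:]
  • {1,2,3}:  v_{1} + v_{2} + v_{3} = v_{6} ; sig = [3:1]

Sorted signature multiset PRS(X):
    [2:1]
    [2:1]
    [2:1,2]
    [3:]
    [3:1]


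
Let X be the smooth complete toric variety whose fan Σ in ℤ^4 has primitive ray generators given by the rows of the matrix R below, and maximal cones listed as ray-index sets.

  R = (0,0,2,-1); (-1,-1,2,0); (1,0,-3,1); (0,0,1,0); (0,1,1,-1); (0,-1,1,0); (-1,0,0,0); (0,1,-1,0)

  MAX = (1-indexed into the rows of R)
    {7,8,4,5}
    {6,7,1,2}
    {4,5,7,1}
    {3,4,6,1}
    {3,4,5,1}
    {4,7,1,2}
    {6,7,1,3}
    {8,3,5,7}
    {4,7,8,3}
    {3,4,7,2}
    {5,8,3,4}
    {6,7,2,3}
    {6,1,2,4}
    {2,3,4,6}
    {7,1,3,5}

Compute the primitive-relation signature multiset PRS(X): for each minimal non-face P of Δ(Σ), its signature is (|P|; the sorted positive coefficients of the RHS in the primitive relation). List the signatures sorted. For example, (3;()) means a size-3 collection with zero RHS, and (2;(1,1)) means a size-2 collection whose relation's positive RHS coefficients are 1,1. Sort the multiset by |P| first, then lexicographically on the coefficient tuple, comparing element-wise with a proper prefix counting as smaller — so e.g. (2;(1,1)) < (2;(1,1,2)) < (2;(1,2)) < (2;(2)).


Primitive collections (9):

  {6,8}:  v_{6} + v_{8} = 0  ⇒ sig = (2;())
  {1,8}:  v_{1} + v_{8} = v_{5}  ⇒ sig = (2;(1))
  {5,6}:  v_{5} + v_{6} = v_{1}  ⇒ sig = (2;(1))
  {2,8}:  v_{2} + v_{8} = v_{4} + v_{7}  ⇒ sig = (2;(1,1))
  {2,5}:  v_{2} + v_{5} = v_{1} + v_{4} + v_{7}  ⇒ sig = (2;(1,1,1))
  {1,2,3}:  v_{1} + v_{2} + v_{3} = v_{6}  ⇒ sig = (3;(1))
  {4,6,7}:  v_{4} + v_{6} + v_{7} = v_{2}  ⇒ sig = (3;(1))
  {1,3,4,7}:  v_{1} + v_{3} + v_{4} + v_{7} = 0  ⇒ sig = (4;())
  {3,4,5,7}:  v_{3} + v_{4} + v_{5} + v_{7} = v_{8}  ⇒ sig = (4;(1))

Signatures (|P|; sorted positive RHS coefficients), sorted:
    |P|=2: 5 collections, coeffs (), (1), (1), (1,1), (1,1,1)
    |P|=3: 2 collections, coeffs (1), (1)
    |P|=4: 2 collections, coeffs (), (1)


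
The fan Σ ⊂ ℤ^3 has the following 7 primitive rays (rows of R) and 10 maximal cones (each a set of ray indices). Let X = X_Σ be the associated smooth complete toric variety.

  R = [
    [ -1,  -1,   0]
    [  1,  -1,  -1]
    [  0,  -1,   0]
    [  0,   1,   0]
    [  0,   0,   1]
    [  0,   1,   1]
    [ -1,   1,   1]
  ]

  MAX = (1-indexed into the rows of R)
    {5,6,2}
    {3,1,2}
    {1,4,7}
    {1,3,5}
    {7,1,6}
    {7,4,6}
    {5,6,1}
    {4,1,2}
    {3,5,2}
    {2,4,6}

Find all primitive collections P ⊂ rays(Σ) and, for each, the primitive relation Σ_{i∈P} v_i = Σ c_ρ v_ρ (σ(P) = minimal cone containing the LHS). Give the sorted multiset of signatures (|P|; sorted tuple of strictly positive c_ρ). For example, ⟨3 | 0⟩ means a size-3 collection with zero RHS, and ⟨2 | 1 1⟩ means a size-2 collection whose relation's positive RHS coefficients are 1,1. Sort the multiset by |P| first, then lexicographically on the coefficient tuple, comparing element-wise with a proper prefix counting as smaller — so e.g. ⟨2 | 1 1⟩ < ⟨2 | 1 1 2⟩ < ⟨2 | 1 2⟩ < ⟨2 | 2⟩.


Primitive collections (9):

  • {2,7}:  v_{2} + v_{7} = 0 — sig = ⟨2 | 0⟩
  • {3,4}:  v_{3} + v_{4} = 0 — sig = ⟨2 | 0⟩
  • {3,6}:  v_{3} + v_{6} = v_{5} — sig = ⟨2 | 1⟩
  • {4,5}:  v_{4} + v_{5} = v_{6} — sig = ⟨2 | 1⟩
  • {3,7}:  v_{3} + v_{7} = v_{1} + v_{6} — sig = ⟨2 | 1 1⟩
  • {5,7}:  v_{5} + v_{7} = v_{1} + 2·v_{6} — sig = ⟨2 | 1 2⟩
  • {1,2,6}:  v_{1} + v_{2} + v_{6} = v_{3} — sig = ⟨3 | 1⟩
  • {1,4,6}:  v_{1} + v_{4} + v_{6} = v_{7} — sig = ⟨3 | 1⟩
  • {1,2,5}:  v_{1} + v_{2} + v_{5} = 2·v_{3} — sig = ⟨3 | 2⟩

so the primitive-relation signature multiset is
{ ⟨2 | 0⟩ ×2,  ⟨2 | 1⟩ ×2,  ⟨2 | 1 1⟩,  ⟨2 | 1 2⟩,  ⟨3 | 1⟩ ×2,  ⟨3 | 2⟩ }


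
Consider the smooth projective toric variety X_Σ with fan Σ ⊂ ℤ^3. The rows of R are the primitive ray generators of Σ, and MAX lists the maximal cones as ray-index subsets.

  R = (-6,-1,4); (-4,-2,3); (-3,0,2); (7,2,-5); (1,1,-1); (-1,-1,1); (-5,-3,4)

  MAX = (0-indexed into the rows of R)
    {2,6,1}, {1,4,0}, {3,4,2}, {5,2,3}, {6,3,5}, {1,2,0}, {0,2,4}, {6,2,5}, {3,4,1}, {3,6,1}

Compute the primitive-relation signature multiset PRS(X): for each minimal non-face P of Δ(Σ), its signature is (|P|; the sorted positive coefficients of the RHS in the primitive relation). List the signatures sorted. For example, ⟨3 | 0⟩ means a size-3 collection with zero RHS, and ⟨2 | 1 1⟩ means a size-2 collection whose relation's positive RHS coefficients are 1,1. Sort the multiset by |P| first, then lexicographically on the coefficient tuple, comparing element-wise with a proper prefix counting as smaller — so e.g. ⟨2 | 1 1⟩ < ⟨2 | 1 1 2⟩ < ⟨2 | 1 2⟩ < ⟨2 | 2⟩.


9 collections generate NE(X_Σ); each relation:

  P = {4,5}:  v_{4} + v_{5} = 0 ; sig = ⟨2 | 0⟩
  P = {0,3}:  v_{0} + v_{3} = v_{4} ; sig = ⟨2 | 1⟩
  P = {1,5}:  v_{1} + v_{5} = v_{6} ; sig = ⟨2 | 1⟩
  P = {4,6}:  v_{4} + v_{6} = v_{1} ; sig = ⟨2 | 1⟩
  P = {0,5}:  v_{0} + v_{5} = v_{1} + v_{2} ; sig = ⟨2 | 1 1⟩
  P = {0,6}:  v_{0} + v_{6} = 2·v_{1} + v_{2} ; sig = ⟨2 | 1 2⟩
  P = {1,2,3}:  v_{1} + v_{2} + v_{3} = 0 ; sig = ⟨3 | 0⟩
  P = {1,2,4}:  v_{1} + v_{2} + v_{4} = v_{0} ; sig = ⟨3 | 1⟩
  P = {2,3,6}:  v_{2} + v_{3} + v_{6} = v_{5} ; sig = ⟨3 | 1⟩

so the primitive-relation signature multiset is
    ⟨2 | 0⟩
    ⟨2 | 1⟩
    ⟨2 | 1⟩
    ⟨2 | 1⟩
    ⟨2 | 1 1⟩
    ⟨2 | 1 2⟩
    ⟨3 | 0⟩
    ⟨3 | 1⟩
    ⟨3 | 1⟩


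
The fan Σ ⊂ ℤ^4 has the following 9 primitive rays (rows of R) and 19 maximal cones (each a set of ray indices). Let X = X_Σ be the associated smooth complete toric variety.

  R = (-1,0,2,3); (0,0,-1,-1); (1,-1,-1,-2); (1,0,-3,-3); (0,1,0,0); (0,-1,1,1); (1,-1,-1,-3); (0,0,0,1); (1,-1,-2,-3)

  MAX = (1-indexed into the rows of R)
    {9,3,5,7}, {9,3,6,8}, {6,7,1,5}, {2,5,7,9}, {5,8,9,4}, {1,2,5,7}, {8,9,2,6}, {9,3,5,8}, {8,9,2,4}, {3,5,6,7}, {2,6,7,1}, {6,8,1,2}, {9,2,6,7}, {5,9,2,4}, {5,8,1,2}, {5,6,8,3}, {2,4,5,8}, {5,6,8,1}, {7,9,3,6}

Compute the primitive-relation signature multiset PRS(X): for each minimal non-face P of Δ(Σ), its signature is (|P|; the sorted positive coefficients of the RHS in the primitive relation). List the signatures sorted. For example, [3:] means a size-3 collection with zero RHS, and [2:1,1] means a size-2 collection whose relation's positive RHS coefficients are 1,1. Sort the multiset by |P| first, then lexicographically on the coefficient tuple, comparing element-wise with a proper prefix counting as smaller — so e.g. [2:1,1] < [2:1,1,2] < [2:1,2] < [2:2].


11 minimal non-faces of Δ(Σ) (on 9 rays):

  P = {1,3}:  v_{1} + v_{3} = v_{6}  →  sig = [2:1]
  P = {2,3}:  v_{2} + v_{3} = v_{9}  →  sig = [2:1]
  P = {7,8}:  v_{7} + v_{8} = v_{3}  →  sig = [2:1]
  P = {1,4}:  v_{1} + v_{4} = v_{2} + v_{8}  →  sig = [2:1,1]
  P = {1,9}:  v_{1} + v_{9} = v_{2} + v_{6}  →  sig = [2:1,1]
  P = {4,6}:  v_{4} + v_{6} = v_{8} + v_{9}  →  sig = [2:1,1]
  P = {3,4}:  v_{3} + v_{4} = v_{5} + v_{8} + 2·v_{9}  →  sig = [2:1,1,2]
  P = {4,7}:  v_{4} + v_{7} = v_{5} + 2·v_{9}  →  sig = [2:1,2]
  P = {2,5,6}:  v_{2} + v_{5} + v_{6} = 0  →  sig = [3:]
  P = {5,6,9}:  v_{5} + v_{6} + v_{9} = v_{3}  →  sig = [3:1]
  P = {2,5,8,9}:  v_{2} + v_{5} + v_{8} + v_{9} = v_{4}  →  sig = [4:1]

so the primitive-relation signature multiset is
[[2:1], [2:1], [2:1], [2:1,1], [2:1,1], [2:1,1], [2:1,1,2], [2:1,2], [3:], [3:1], [4:1]]


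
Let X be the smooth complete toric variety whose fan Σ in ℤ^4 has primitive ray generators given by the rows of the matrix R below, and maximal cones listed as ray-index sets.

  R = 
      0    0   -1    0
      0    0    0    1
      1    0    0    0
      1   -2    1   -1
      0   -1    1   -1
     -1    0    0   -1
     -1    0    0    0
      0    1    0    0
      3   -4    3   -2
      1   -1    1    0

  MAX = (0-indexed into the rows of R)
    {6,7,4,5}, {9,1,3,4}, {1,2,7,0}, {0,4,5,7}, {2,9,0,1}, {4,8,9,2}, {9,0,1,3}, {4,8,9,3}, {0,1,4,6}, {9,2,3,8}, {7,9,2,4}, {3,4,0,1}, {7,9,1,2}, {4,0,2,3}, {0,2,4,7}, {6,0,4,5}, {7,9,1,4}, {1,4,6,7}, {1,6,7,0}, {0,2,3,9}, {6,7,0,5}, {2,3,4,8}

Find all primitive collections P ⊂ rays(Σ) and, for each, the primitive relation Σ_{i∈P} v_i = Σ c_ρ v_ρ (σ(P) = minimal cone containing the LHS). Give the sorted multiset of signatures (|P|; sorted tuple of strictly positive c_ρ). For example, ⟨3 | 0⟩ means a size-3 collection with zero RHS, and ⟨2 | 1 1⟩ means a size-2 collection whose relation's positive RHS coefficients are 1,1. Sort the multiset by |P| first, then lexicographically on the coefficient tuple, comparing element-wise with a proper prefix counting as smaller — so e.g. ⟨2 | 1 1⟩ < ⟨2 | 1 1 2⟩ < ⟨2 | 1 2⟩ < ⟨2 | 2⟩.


|primitive collections| = 20. Relations:

  • {2,6}:  v_{2} + v_{6} = 0  ⇒ sig = ⟨2 | 0⟩
  • {1,5}:  v_{1} + v_{5} = v_{6}  ⇒ sig = ⟨2 | 1⟩
  • {5,9}:  v_{5} + v_{9} = v_{4}  ⇒ sig = ⟨2 | 1⟩
  • {3,7}:  v_{3} + v_{7} = v_{2} + v_{4}  ⇒ sig = ⟨2 | 1 1⟩
  • {6,9}:  v_{6} + v_{9} = v_{1} + v_{4}  ⇒ sig = ⟨2 | 1 1⟩
  • {2,5}:  v_{2} + v_{5} = v_{0} + v_{4} + v_{7}  ⇒ sig = ⟨2 | 1 1 1⟩
  • {6,8}:  v_{6} + v_{8} = v_{3} + v_{4} + v_{9}  ⇒ sig = ⟨2 | 1 1 1⟩
  • {3,6}:  v_{3} + v_{6} = v_{0} + v_{1} + 2·v_{4}  ⇒ sig = ⟨2 | 1 1 2⟩
  • {5,8}:  v_{5} + v_{8} = v_{2} + v_{3} + 2·v_{4}  ⇒ sig = ⟨2 | 1 1 2⟩
  • {0,8}:  v_{0} + v_{8} = v_{2} + 2·v_{3}  ⇒ sig = ⟨2 | 1 2⟩
  • {1,8}:  v_{1} + v_{8} = v_{3} + 2·v_{9}  ⇒ sig = ⟨2 | 1 2⟩
  • {3,5}:  v_{3} + v_{5} = v_{0} + 2·v_{4}  ⇒ sig = ⟨2 | 1 2⟩
  • {7,8}:  v_{7} + v_{8} = 2·v_{2} + 2·v_{4} + v_{9}  ⇒ sig = ⟨2 | 1 2 2⟩
  • {0,4,9}:  v_{0} + v_{4} + v_{9} = v_{3}  ⇒ sig = ⟨3 | 1⟩
  • {0,7,9}:  v_{0} + v_{7} + v_{9} = v_{2}  ⇒ sig = ⟨3 | 1⟩
  • {1,2,4}:  v_{1} + v_{2} + v_{4} = v_{9}  ⇒ sig = ⟨3 | 1⟩
  • {1,2,3}:  v_{1} + v_{2} + v_{3} = v_{0} + 2·v_{9}  ⇒ sig = ⟨3 | 1 2⟩
  • {0,1,4,7}:  v_{0} + v_{1} + v_{4} + v_{7} = 0  ⇒ sig = ⟨4 | 0⟩
  • {0,4,6,7}:  v_{0} + v_{4} + v_{6} + v_{7} = v_{5}  ⇒ sig = ⟨4 | 1⟩
  • {2,3,4,9}:  v_{2} + v_{3} + v_{4} + v_{9} = v_{8}  ⇒ sig = ⟨4 | 1⟩

so the primitive-relation signature multiset is
    |P|=2: 13 collections, coeffs (), (1), (1), (1,1), (1,1), (1,1,1), (1,1,1), (1,1,2), (1,1,2), (1,2), (1,2), (1,2), (1,2,2)
    |P|=3: 4 collections, coeffs (1), (1), (1), (1,2)
    |P|=4: 3 collections, coeffs (), (1), (1)


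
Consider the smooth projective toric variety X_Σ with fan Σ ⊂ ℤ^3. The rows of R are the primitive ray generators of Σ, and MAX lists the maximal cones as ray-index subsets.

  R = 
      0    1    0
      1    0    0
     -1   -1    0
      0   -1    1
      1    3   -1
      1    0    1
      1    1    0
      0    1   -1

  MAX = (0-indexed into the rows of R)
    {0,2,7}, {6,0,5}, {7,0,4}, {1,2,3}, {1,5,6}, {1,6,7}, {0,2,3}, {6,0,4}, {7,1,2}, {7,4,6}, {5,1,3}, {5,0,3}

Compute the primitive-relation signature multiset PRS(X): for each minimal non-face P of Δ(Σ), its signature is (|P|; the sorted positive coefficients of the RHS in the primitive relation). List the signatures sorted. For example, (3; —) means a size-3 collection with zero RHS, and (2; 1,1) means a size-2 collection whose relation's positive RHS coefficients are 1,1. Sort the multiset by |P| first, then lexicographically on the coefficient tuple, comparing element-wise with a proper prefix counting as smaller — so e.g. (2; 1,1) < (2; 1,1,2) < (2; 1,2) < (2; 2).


The 11 primitive collections of Σ (r=8, n=3):

  • {2,6}:  v_{2} + v_{6} = 0  →  sig = (2; —)
  • {3,7}:  v_{3} + v_{7} = 0  →  sig = (2; —)
  • {0,1}:  v_{0} + v_{1} = v_{6}  →  sig = (2; 1)
  • {2,5}:  v_{2} + v_{5} = v_{3}  →  sig = (2; 1)
  • {3,6}:  v_{3} + v_{6} = v_{5}  →  sig = (2; 1)
  • {5,7}:  v_{5} + v_{7} = v_{6}  →  sig = (2; 1)
  • {2,4}:  v_{2} + v_{4} = v_{0} + v_{7}  →  sig = (2; 1,1)
  • {3,4}:  v_{3} + v_{4} = v_{0} + v_{6}  →  sig = (2; 1,1)
  • {1,4}:  v_{1} + v_{4} = 2·v_{6} + v_{7}  →  sig = (2; 1,2)
  • {4,5}:  v_{4} + v_{5} = v_{0} + 2·v_{6}  →  sig = (2; 1,2)
  • {0,6,7}:  v_{0} + v_{6} + v_{7} = v_{4}  →  sig = (3; 1)

Hence PRS(X_Σ) =
[(2; —), (2; —), (2; 1), (2; 1), (2; 1), (2; 1), (2; 1,1), (2; 1,1), (2; 1,2), (2; 1,2), (3; 1)]


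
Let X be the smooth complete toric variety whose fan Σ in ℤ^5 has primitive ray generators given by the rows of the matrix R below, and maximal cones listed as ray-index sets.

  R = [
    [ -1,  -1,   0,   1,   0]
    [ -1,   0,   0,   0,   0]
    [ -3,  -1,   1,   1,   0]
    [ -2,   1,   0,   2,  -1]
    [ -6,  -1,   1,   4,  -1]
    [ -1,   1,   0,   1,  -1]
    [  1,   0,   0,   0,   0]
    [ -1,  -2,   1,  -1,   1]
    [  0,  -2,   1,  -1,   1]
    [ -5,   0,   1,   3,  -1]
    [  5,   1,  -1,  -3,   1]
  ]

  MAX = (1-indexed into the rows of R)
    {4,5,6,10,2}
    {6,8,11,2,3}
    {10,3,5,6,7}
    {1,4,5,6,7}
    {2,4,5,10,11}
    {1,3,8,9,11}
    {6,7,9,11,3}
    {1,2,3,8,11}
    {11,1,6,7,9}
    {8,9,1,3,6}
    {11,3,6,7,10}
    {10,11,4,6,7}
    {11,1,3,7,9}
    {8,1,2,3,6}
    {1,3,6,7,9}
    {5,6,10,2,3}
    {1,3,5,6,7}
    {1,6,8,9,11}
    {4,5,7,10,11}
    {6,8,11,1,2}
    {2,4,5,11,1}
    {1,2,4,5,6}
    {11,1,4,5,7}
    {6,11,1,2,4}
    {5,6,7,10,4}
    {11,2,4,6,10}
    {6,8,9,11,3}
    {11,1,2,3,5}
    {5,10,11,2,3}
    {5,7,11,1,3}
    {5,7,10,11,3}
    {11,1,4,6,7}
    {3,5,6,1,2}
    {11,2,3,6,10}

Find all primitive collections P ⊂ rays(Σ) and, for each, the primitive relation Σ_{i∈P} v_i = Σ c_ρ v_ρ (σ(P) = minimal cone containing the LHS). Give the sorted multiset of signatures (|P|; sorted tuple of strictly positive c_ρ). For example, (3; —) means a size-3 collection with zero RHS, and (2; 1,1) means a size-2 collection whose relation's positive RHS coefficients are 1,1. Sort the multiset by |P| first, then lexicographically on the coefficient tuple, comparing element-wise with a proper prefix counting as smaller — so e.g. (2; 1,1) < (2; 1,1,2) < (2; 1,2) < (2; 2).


Primitive collections (13):

  P = {2,7}:  v_{2} + v_{7} = 0 ; sig = (2; —)
  P = {1,10}:  v_{1} + v_{10} = v_{5} ; sig = (2; 1)
  P = {2,9}:  v_{2} + v_{9} = v_{8} ; sig = (2; 1)
  P = {3,4}:  v_{3} + v_{4} = v_{10} ; sig = (2; 1)
  P = {4,8}:  v_{4} + v_{8} = v_{3} ; sig = (2; 1)
  P = {7,8}:  v_{7} + v_{8} = v_{9} ; sig = (2; 1)
  P = {4,9}:  v_{4} + v_{9} = v_{3} + v_{7} ; sig = (2; 1,1)
  P = {5,9}:  v_{5} + v_{9} = v_{1} + 2·v_{3} + v_{7} ; sig = (2; 1,1,2)
  P = {5,8}:  v_{5} + v_{8} = v_{1} + 2·v_{3} ; sig = (2; 1,2)
  P = {9,10}:  v_{9} + v_{10} = 2·v_{3} + v_{7} ; sig = (2; 1,2)
  P = {8,10}:  v_{8} + v_{10} = 2·v_{3} ; sig = (2; 2)
  P = {5,6,11}:  v_{5} + v_{6} + v_{11} = v_{4} ; sig = (3; 1)
  P = {1,3,6,11}:  v_{1} + v_{3} + v_{6} + v_{11} = 0 ; sig = (4; —)

Sorted signature multiset PRS(X):
{ (2; —),  (2; 1) ×5,  (2; 1,1),  (2; 1,1,2),  (2; 1,2) ×2,  (2; 2),  (3; 1),  (4; —) }


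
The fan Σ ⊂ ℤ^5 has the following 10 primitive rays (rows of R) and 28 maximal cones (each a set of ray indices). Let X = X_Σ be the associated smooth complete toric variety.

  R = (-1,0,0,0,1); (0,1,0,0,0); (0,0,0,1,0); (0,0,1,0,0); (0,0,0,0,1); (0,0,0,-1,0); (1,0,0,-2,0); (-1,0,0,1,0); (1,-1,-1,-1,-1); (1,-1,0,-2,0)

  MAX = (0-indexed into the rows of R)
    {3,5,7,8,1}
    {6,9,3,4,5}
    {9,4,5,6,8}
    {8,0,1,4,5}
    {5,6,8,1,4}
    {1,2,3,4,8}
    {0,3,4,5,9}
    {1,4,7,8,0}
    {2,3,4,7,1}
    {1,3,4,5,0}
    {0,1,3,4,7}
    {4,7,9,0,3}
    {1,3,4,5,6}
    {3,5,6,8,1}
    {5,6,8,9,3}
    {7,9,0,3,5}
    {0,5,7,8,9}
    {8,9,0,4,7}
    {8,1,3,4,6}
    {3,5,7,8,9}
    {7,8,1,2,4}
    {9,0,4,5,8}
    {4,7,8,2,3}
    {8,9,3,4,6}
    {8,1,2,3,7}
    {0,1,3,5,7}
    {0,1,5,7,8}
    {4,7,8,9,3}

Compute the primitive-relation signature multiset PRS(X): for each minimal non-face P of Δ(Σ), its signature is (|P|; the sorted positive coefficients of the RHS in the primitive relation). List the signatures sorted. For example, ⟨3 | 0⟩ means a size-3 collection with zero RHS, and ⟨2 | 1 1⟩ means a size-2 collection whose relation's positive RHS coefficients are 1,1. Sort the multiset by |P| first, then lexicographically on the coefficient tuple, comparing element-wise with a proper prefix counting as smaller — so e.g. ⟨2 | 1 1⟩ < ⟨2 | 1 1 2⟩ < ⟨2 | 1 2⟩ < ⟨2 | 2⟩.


11 minimal non-faces of Δ(Σ) (on 10 rays):

  • {2,5}:  v_{2} + v_{5} = 0 ; sig = ⟨2 | 0⟩
  • {1,9}:  v_{1} + v_{9} = v_{6} ; sig = ⟨2 | 1⟩
  • {6,7}:  v_{6} + v_{7} = v_{5} ; sig = ⟨2 | 1⟩
  • {0,2}:  v_{0} + v_{2} = v_{4} + v_{7} ; sig = ⟨2 | 1 1⟩
  • {2,9}:  v_{2} + v_{9} = v_{3} + v_{4} + v_{8} ; sig = ⟨2 | 1 1 1⟩
  • {2,6}:  v_{2} + v_{6} = v_{1} + v_{3} + v_{4} + v_{8} ; sig = ⟨2 | 1 1 1 1⟩
  • {0,6}:  v_{0} + v_{6} = v_{4} + 2·v_{5} ; sig = ⟨2 | 1 2⟩
  • {4,5,7}:  v_{4} + v_{5} + v_{7} = v_{0} ; sig = ⟨3 | 1⟩
  • {0,3,8}:  v_{0} + v_{3} + v_{8} = v_{7} + v_{9} ; sig = ⟨3 | 1 1⟩
  • {3,4,5,8}:  v_{3} + v_{4} + v_{5} + v_{8} = v_{9} ; sig = ⟨4 | 1⟩
  • {1,3,4,7,8}:  v_{1} + v_{3} + v_{4} + v_{7} + v_{8} = 0 ; sig = ⟨5 | 0⟩

so the primitive-relation signature multiset is
    ⟨2 | 0⟩
    ⟨2 | 1⟩
    ⟨2 | 1⟩
    ⟨2 | 1 1⟩
    ⟨2 | 1 1 1⟩
    ⟨2 | 1 1 1 1⟩
    ⟨2 | 1 2⟩
    ⟨3 | 1⟩
    ⟨3 | 1 1⟩
    ⟨4 | 1⟩
    ⟨5 | 0⟩


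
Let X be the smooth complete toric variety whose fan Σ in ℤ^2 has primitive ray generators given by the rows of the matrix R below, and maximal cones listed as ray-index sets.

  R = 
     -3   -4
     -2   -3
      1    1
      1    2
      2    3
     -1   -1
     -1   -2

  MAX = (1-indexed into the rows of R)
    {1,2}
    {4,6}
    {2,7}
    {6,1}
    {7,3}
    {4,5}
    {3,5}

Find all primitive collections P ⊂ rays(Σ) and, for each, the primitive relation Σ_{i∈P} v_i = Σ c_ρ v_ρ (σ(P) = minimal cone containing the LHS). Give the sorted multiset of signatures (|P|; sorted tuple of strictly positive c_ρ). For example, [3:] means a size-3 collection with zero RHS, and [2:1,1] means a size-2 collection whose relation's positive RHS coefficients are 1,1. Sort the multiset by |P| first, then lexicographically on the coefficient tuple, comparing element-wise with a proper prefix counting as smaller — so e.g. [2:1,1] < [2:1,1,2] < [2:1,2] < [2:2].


|primitive collections| = 14. Relations:

  • {2,5}:  v_{2} + v_{5} = 0  so sig = [2:]
  • {3,6}:  v_{3} + v_{6} = 0  so sig = [2:]
  • {4,7}:  v_{4} + v_{7} = 0  so sig = [2:]
  • {1,3}:  v_{1} + v_{3} = v_{2}  so sig = [2:1]
  • {1,5}:  v_{1} + v_{5} = v_{6}  so sig = [2:1]
  • {2,3}:  v_{2} + v_{3} = v_{7}  so sig = [2:1]
  • {2,4}:  v_{2} + v_{4} = v_{6}  so sig = [2:1]
  • {2,6}:  v_{2} + v_{6} = v_{1}  so sig = [2:1]
  • {3,4}:  v_{3} + v_{4} = v_{5}  so sig = [2:1]
  • {5,6}:  v_{5} + v_{6} = v_{4}  so sig = [2:1]
  • {5,7}:  v_{5} + v_{7} = v_{3}  so sig = [2:1]
  • {6,7}:  v_{6} + v_{7} = v_{2}  so sig = [2:1]
  • {1,4}:  v_{1} + v_{4} = 2·v_{6}  so sig = [2:2]
  • {1,7}:  v_{1} + v_{7} = 2·v_{2}  so sig = [2:2]

so the primitive-relation signature multiset is
    |P|=2: 14 collections, coeffs (), (), (), (1), (1), (1), (1), (1), (1), (1), (1), (1), (2), (2)


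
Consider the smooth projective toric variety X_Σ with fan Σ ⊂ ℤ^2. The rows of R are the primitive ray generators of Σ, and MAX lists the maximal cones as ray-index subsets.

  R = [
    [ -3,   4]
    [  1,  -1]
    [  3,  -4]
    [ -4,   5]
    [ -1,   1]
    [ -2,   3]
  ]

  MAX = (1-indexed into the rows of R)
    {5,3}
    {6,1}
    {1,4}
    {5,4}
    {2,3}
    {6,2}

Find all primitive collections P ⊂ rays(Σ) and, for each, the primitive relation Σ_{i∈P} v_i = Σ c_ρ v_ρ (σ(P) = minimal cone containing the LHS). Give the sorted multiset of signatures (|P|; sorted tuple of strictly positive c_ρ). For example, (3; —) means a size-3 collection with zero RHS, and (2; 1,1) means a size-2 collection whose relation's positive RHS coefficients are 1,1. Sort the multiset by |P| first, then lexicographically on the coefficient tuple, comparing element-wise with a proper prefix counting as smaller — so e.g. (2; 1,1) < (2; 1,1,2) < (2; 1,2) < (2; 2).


9 minimal non-faces of Δ(Σ) (on 6 rays):

  P = {1,3}:  v_{1} + v_{3} = 0  ⇒ sig = (2; —)
  P = {2,5}:  v_{2} + v_{5} = 0  ⇒ sig = (2; —)
  P = {1,2}:  v_{1} + v_{2} = v_{6}  ⇒ sig = (2; 1)
  P = {1,5}:  v_{1} + v_{5} = v_{4}  ⇒ sig = (2; 1)
  P = {2,4}:  v_{2} + v_{4} = v_{1}  ⇒ sig = (2; 1)
  P = {3,4}:  v_{3} + v_{4} = v_{5}  ⇒ sig = (2; 1)
  P = {3,6}:  v_{3} + v_{6} = v_{2}  ⇒ sig = (2; 1)
  P = {5,6}:  v_{5} + v_{6} = v_{1}  ⇒ sig = (2; 1)
  P = {4,6}:  v_{4} + v_{6} = 2·v_{1}  ⇒ sig = (2; 2)

Sorted signature multiset PRS(X):
{ (2; —) ×2,  (2; 1) ×6,  (2; 2) }


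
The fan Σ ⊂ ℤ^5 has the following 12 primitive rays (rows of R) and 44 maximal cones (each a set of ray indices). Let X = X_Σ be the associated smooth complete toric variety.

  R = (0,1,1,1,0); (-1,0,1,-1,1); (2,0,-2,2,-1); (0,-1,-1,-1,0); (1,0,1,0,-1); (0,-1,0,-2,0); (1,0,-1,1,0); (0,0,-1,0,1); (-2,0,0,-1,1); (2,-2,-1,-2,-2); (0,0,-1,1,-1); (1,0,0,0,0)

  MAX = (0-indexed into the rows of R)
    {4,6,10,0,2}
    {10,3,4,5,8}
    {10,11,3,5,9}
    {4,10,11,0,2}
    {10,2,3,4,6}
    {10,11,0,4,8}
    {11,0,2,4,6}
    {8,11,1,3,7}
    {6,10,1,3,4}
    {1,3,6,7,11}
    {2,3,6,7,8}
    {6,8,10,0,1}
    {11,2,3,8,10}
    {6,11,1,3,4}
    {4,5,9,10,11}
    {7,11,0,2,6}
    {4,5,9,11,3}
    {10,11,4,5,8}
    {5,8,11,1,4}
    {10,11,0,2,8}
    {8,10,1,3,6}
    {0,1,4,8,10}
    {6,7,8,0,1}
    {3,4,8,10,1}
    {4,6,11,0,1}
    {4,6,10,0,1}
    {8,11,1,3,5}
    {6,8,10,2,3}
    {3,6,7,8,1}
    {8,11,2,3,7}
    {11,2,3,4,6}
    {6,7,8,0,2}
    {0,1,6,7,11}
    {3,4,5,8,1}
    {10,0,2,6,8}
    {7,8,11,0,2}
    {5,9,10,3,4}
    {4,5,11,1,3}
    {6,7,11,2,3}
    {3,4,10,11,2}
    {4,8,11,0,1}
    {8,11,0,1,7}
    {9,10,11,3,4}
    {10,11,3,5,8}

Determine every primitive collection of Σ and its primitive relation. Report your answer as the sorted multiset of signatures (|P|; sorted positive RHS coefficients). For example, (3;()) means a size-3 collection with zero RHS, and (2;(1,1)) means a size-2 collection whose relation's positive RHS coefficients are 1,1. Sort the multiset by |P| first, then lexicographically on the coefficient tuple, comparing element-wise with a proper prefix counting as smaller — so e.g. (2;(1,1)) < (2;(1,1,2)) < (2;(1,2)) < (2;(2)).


22 minimal non-faces of Δ(Σ) (on 12 rays):

  P = {0,3}:  v_{0} + v_{3} = 0  ⟹  sig = (2;())
  P = {1,2}:  v_{1} + v_{2} = v_{6}  ⟹  sig = (2;(1))
  P = {4,7}:  v_{4} + v_{7} = v_{11}  ⟹  sig = (2;(1))
  P = {5,6}:  v_{5} + v_{6} = v_{3} + v_{11}  ⟹  sig = (2;(1,1))
  P = {7,10}:  v_{7} + v_{10} = v_{2} + v_{8}  ⟹  sig = (2;(1,1))
  P = {0,5}:  v_{0} + v_{5} = v_{4} + v_{8} + v_{11}  ⟹  sig = (2;(1,1,1))
  P = {1,9}:  v_{1} + v_{9} = v_{3} + v_{4} + v_{5}  ⟹  sig = (2;(1,1,1))
  P = {0,9}:  v_{0} + v_{9} = v_{4} + v_{5} + v_{10} + v_{11}  ⟹  sig = (2;(1,1,1,1))
  P = {7,9}:  v_{7} + v_{9} = v_{3} + v_{5} + v_{10} + 2·v_{11}  ⟹  sig = (2;(1,1,1,2))
  P = {2,5}:  v_{2} + v_{5} = v_{3} + v_{10} + 2·v_{11}  ⟹  sig = (2;(1,1,2))
  P = {5,7}:  v_{5} + v_{7} = v_{3} + v_{8} + 2·v_{11}  ⟹  sig = (2;(1,1,2))
  P = {6,9}:  v_{6} + v_{9} = 2·v_{3} + v_{4} + v_{10} + 2·v_{11}  ⟹  sig = (2;(1,1,2,2))
  P = {8,9}:  v_{8} + v_{9} = 2·v_{5} + v_{10}  ⟹  sig = (2;(1,2))
  P = {2,9}:  v_{2} + v_{9} = 2·v_{3} + v_{4} + 2·v_{10} + 3·v_{11}  ⟹  sig = (2;(1,2,2,3))
  P = {1,10,11}:  v_{1} + v_{10} + v_{11} = 0  ⟹  sig = (3;())
  P = {4,6,8}:  v_{4} + v_{6} + v_{8} = 0  ⟹  sig = (3;())
  P = {6,8,11}:  v_{6} + v_{8} + v_{11} = v_{7}  ⟹  sig = (3;(1))
  P = {6,10,11}:  v_{6} + v_{10} + v_{11} = v_{2}  ⟹  sig = (3;(1))
  P = {2,4,8}:  v_{2} + v_{4} + v_{8} = v_{10} + v_{11}  ⟹  sig = (3;(1,1))
  P = {1,5,10}:  v_{1} + v_{5} + v_{10} = v_{3} + v_{4} + v_{8}  ⟹  sig = (3;(1,1,1))
  P = {3,4,8,11}:  v_{3} + v_{4} + v_{8} + v_{11} = v_{5}  ⟹  sig = (4;(1))
  P = {3,4,5,10,11}:  v_{3} + v_{4} + v_{5} + v_{10} + v_{11} = v_{9}  ⟹  sig = (5;(1))

Signatures (|P|; sorted positive RHS coefficients), sorted:
{ (2;()),  (2;(1)) ×2,  (2;(1,1)) ×2,  (2;(1,1,1)) ×2,  (2;(1,1,1,1)),  (2;(1,1,1,2)),  (2;(1,1,2)) ×2,  (2;(1,1,2,2)),  (2;(1,2)),  (2;(1,2,2,3)),  (3;()) ×2,  (3;(1)) ×2,  (3;(1,1)),  (3;(1,1,1)),  (4;(1)),  (5;(1)) }


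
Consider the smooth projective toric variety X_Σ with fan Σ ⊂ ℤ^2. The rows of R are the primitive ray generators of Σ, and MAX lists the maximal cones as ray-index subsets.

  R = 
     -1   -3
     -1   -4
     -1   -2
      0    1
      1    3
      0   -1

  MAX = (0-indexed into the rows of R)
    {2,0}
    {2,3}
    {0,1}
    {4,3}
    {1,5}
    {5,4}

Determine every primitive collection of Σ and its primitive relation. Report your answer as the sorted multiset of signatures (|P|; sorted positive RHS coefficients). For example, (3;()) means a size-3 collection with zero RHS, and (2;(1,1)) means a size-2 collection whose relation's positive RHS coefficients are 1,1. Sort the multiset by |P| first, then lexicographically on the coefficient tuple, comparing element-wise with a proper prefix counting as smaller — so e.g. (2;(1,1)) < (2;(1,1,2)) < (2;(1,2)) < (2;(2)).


The 9 primitive collections of Σ (r=6, n=2):

  {0,4}:  v_{0} + v_{4} = 0  ⇒ sig = (2;())
  {3,5}:  v_{3} + v_{5} = 0  ⇒ sig = (2;())
  {0,3}:  v_{0} + v_{3} = v_{2}  ⇒ sig = (2;(1))
  {0,5}:  v_{0} + v_{5} = v_{1}  ⇒ sig = (2;(1))
  {1,3}:  v_{1} + v_{3} = v_{0}  ⇒ sig = (2;(1))
  {1,4}:  v_{1} + v_{4} = v_{5}  ⇒ sig = (2;(1))
  {2,4}:  v_{2} + v_{4} = v_{3}  ⇒ sig = (2;(1))
  {2,5}:  v_{2} + v_{5} = v_{0}  ⇒ sig = (2;(1))
  {1,2}:  v_{1} + v_{2} = 2·v_{0}  ⇒ sig = (2;(2))

Sorted signature multiset PRS(X):
    (2;())
    (2;())
    (2;(1))
    (2;(1))
    (2;(1))
    (2;(1))
    (2;(1))
    (2;(1))
    (2;(2))


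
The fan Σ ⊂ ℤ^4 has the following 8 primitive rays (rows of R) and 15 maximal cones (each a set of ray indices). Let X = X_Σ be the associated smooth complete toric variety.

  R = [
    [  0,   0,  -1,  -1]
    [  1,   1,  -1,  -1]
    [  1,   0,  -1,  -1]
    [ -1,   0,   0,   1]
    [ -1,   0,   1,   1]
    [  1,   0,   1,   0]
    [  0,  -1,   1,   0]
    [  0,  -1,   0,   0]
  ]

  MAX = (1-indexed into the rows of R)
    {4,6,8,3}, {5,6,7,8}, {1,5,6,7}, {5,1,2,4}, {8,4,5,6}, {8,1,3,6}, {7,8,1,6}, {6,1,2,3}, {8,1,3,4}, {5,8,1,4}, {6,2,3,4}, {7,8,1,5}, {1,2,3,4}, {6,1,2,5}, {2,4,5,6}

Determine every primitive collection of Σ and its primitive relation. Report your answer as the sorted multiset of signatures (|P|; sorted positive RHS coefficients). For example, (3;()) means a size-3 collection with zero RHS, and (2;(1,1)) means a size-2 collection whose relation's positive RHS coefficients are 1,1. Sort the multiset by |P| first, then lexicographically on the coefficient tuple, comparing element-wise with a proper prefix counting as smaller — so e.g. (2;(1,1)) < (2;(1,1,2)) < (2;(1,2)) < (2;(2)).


7 minimal non-faces of Δ(Σ) (on 8 rays):

  P = {3,5}:  v_{3} + v_{5} = 0  so sig = (2;())
  P = {2,8}:  v_{2} + v_{8} = v_{3}  so sig = (2;(1))
  P = {2,7}:  v_{2} + v_{7} = v_{1} + v_{6}  so sig = (2;(1,1))
  P = {4,7}:  v_{4} + v_{7} = v_{5} + v_{8}  so sig = (2;(1,1))
  P = {3,7}:  v_{3} + v_{7} = v_{1} + v_{6} + v_{8}  so sig = (2;(1,1,1))
  P = {1,4,6}:  v_{1} + v_{4} + v_{6} = 0  so sig = (3;())
  P = {1,5,6,8}:  v_{1} + v_{5} + v_{6} + v_{8} = v_{7}  so sig = (4;(1))

Sorted signature multiset PRS(X):
[(2;()), (2;(1)), (2;(1,1)), (2;(1,1)), (2;(1,1,1)), (3;()), (4;(1))]


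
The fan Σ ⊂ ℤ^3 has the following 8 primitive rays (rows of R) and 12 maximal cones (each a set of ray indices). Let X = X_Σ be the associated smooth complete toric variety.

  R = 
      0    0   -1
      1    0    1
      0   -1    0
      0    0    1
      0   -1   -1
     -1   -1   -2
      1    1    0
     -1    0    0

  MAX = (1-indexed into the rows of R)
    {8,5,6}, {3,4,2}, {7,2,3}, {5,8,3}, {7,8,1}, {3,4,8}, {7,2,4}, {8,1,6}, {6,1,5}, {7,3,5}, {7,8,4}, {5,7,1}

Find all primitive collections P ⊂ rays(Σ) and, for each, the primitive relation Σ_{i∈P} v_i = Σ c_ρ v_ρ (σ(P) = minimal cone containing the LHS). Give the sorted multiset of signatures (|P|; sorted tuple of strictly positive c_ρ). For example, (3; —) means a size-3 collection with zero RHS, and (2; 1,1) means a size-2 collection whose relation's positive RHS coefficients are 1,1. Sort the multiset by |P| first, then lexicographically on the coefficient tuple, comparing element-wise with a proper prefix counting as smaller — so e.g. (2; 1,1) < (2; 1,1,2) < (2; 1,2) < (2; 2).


|primitive collections| = 14. Relations:

  • {1,4}:  v_{1} + v_{4} = 0 — sig = (2; —)
  • {1,3}:  v_{1} + v_{3} = v_{5} — sig = (2; 1)
  • {2,6}:  v_{2} + v_{6} = v_{5} — sig = (2; 1)
  • {2,8}:  v_{2} + v_{8} = v_{4} — sig = (2; 1)
  • {4,5}:  v_{4} + v_{5} = v_{3} — sig = (2; 1)
  • {1,2}:  v_{1} + v_{2} = v_{3} + v_{7} — sig = (2; 1,1)
  • {4,6}:  v_{4} + v_{6} = v_{5} + v_{8} — sig = (2; 1,1)
  • {2,5}:  v_{2} + v_{5} = 2·v_{3} + v_{7} — sig = (2; 1,2)
  • {3,6}:  v_{3} + v_{6} = 2·v_{5} + v_{8} — sig = (2; 1,2)
  • {6,7}:  v_{6} + v_{7} = 2·v_{1} — sig = (2; 2)
  • {3,7,8}:  v_{3} + v_{7} + v_{8} = 0 — sig = (3; —)
  • {1,5,8}:  v_{1} + v_{5} + v_{8} = v_{6} — sig = (3; 1)
  • {3,4,7}:  v_{3} + v_{4} + v_{7} = v_{2} — sig = (3; 1)
  • {5,7,8}:  v_{5} + v_{7} + v_{8} = v_{1} — sig = (3; 1)

Sorted signature multiset PRS(X):
{ (2; —),  (2; 1) ×4,  (2; 1,1) ×2,  (2; 1,2) ×2,  (2; 2),  (3; —),  (3; 1) ×3 }


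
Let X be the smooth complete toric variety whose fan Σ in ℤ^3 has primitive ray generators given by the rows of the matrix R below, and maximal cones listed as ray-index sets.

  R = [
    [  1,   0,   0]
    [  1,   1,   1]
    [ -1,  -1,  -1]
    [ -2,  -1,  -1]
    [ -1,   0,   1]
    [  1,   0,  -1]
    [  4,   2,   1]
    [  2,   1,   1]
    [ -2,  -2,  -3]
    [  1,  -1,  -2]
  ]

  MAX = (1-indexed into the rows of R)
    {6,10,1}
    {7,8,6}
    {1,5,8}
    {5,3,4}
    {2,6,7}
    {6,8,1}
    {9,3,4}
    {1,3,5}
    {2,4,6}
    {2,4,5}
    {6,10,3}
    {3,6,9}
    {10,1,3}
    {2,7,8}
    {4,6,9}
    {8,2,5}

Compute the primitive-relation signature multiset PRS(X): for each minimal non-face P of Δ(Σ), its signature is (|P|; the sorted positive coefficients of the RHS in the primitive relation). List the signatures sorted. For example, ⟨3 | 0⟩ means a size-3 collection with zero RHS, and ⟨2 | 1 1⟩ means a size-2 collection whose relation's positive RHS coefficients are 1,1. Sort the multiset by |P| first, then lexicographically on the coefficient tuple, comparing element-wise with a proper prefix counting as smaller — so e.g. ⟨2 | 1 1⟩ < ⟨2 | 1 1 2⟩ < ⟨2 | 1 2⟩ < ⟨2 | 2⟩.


Δ(Σ) — 10 vertices, 24 min non-faces:

  P={2,3}:  v_{2} + v_{3} = 0  →  sig = ⟨2 | 0⟩
  P={4,8}:  v_{4} + v_{8} = 0  →  sig = ⟨2 | 0⟩
  P={5,6}:  v_{5} + v_{6} = 0  →  sig = ⟨2 | 0⟩
  P={1,2}:  v_{1} + v_{2} = v_{8}  →  sig = ⟨2 | 1⟩
  P={1,4}:  v_{1} + v_{4} = v_{3}  →  sig = ⟨2 | 1⟩
  P={3,8}:  v_{3} + v_{8} = v_{1}  →  sig = ⟨2 | 1⟩
  P={2,9}:  v_{2} + v_{9} = v_{4} + v_{6}  →  sig = ⟨2 | 1 1⟩
  P={2,10}:  v_{2} + v_{10} = v_{1} + v_{6}  →  sig = ⟨2 | 1 1⟩
  P={3,7}:  v_{3} + v_{7} = v_{6} + v_{8}  →  sig = ⟨2 | 1 1⟩
  P={4,7}:  v_{4} + v_{7} = v_{2} + v_{6}  →  sig = ⟨2 | 1 1⟩
  P={5,7}:  v_{5} + v_{7} = v_{2} + v_{8}  →  sig = ⟨2 | 1 1⟩
  P={5,9}:  v_{5} + v_{9} = v_{3} + v_{4}  →  sig = ⟨2 | 1 1⟩
  P={5,10}:  v_{5} + v_{10} = v_{1} + v_{3}  →  sig = ⟨2 | 1 1⟩
  P={8,9}:  v_{8} + v_{9} = v_{3} + v_{6}  →  sig = ⟨2 | 1 1⟩
  P={7,10}:  v_{7} + v_{10} = v_{1} + 2·v_{6} + v_{8}  →  sig = ⟨2 | 1 1 2⟩
  P={1,7}:  v_{1} + v_{7} = v_{6} + 2·v_{8}  →  sig = ⟨2 | 1 2⟩
  P={1,9}:  v_{1} + v_{9} = 2·v_{3} + v_{6}  →  sig = ⟨2 | 1 2⟩
  P={4,10}:  v_{4} + v_{10} = 2·v_{3} + v_{6}  →  sig = ⟨2 | 1 2⟩
  P={8,10}:  v_{8} + v_{10} = 2·v_{1} + v_{6}  →  sig = ⟨2 | 1 2⟩
  P={7,9}:  v_{7} + v_{9} = 2·v_{6}  →  sig = ⟨2 | 2⟩
  P={9,10}:  v_{9} + v_{10} = 3·v_{3} + 2·v_{6}  →  sig = ⟨2 | 2 3⟩
  P={1,3,6}:  v_{1} + v_{3} + v_{6} = v_{10}  →  sig = ⟨3 | 1⟩
  P={2,6,8}:  v_{2} + v_{6} + v_{8} = v_{7}  →  sig = ⟨3 | 1⟩
  P={3,4,6}:  v_{3} + v_{4} + v_{6} = v_{9}  →  sig = ⟨3 | 1⟩

Hence PRS(X_Σ) =
[⟨2 | 0⟩, ⟨2 | 0⟩, ⟨2 | 0⟩, ⟨2 | 1⟩, ⟨2 | 1⟩, ⟨2 | 1⟩, ⟨2 | 1 1⟩, ⟨2 | 1 1⟩, ⟨2 | 1 1⟩, ⟨2 | 1 1⟩, ⟨2 | 1 1⟩, ⟨2 | 1 1⟩, ⟨2 | 1 1⟩, ⟨2 | 1 1⟩, ⟨2 | 1 1 2⟩, ⟨2 | 1 2⟩, ⟨2 | 1 2⟩, ⟨2 | 1 2⟩, ⟨2 | 1 2⟩, ⟨2 | 2⟩, ⟨2 | 2 3⟩, ⟨3 | 1⟩, ⟨3 | 1⟩, ⟨3 | 1⟩]


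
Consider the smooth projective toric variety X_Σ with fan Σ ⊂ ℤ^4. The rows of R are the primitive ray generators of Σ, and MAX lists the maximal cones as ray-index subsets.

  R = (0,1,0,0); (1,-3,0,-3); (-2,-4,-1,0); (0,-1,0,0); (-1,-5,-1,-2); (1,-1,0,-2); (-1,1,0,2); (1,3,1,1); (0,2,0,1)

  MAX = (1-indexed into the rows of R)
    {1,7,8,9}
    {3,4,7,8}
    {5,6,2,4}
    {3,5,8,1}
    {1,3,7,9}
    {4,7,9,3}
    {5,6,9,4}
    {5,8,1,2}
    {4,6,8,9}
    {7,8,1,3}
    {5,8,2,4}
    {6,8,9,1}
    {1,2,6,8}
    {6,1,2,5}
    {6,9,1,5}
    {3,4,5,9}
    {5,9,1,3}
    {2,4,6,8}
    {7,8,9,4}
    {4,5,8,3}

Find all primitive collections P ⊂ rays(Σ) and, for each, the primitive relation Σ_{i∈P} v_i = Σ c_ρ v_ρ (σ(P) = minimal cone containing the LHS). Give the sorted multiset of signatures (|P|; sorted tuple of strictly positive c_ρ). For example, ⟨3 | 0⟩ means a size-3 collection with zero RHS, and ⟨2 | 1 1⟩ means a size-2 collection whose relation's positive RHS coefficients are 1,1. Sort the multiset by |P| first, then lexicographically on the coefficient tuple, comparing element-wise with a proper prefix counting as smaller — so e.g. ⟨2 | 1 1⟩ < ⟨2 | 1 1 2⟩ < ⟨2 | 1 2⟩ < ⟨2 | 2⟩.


|primitive collections| = 10. Relations:

  P={1,4}:  v_{1} + v_{4} = 0  ⇒ sig = ⟨2 | 0⟩
  P={6,7}:  v_{6} + v_{7} = 0  ⇒ sig = ⟨2 | 0⟩
  P={2,9}:  v_{2} + v_{9} = v_{6}  ⇒ sig = ⟨2 | 1⟩
  P={3,6}:  v_{3} + v_{6} = v_{5}  ⇒ sig = ⟨2 | 1⟩
  P={5,7}:  v_{5} + v_{7} = v_{3}  ⇒ sig = ⟨2 | 1⟩
  P={2,7}:  v_{2} + v_{7} = v_{5} + v_{8}  ⇒ sig = ⟨2 | 1 1⟩
  P={2,3}:  v_{2} + v_{3} = 2·v_{5} + v_{8}  ⇒ sig = ⟨2 | 1 2⟩
  P={5,8,9}:  v_{5} + v_{8} + v_{9} = 0  ⇒ sig = ⟨3 | 0⟩
  P={3,8,9}:  v_{3} + v_{8} + v_{9} = v_{7}  ⇒ sig = ⟨3 | 1⟩
  P={5,6,8}:  v_{5} + v_{6} + v_{8} = v_{2}  ⇒ sig = ⟨3 | 1⟩

Signatures (|P|; sorted positive RHS coefficients), sorted:
    |P|=2: 7 collections, coeffs (), (), (1), (1), (1), (1,1), (1,2)
    |P|=3: 3 collections, coeffs (), (1), (1)
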